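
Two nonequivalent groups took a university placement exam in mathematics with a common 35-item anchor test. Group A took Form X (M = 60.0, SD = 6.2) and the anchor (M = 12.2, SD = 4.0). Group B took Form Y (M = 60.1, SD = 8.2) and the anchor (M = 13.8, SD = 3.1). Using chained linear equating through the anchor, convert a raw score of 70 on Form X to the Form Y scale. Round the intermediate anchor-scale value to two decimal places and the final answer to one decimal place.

Form X → anchor (Group A): v = (4.0/6.2)(70 − 60.0) + 12.2 = 18.65
anchor → Form Y (Group B): y = (8.2/3.1)(18.65 − 13.8) + 60.1 = 72.9

72.9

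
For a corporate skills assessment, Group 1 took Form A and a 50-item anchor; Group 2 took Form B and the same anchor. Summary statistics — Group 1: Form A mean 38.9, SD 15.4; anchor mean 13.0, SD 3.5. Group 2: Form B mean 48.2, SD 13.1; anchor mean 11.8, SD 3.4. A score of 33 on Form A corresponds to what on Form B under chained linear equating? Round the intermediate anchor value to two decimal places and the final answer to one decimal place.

Form A → anchor (Group 1): v = (3.5/15.4)(33 − 38.9) + 13.0 = 11.66
anchor → Form B (Group 2): y = (13.1/3.4)(11.66 − 11.8) + 48.2 = 47.7

47.7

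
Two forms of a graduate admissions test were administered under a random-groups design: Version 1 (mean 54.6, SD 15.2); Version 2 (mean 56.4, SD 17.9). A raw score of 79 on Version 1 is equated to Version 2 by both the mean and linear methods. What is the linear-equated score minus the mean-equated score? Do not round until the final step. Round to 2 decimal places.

4.33

Mean-equated: 79 + (56.4 − 54.6) = 80.80
Linear-equated: (17.9/15.2)(79 − 54.6) + 56.4 = 85.134
Difference = 85.134 − 80.80 = 4.33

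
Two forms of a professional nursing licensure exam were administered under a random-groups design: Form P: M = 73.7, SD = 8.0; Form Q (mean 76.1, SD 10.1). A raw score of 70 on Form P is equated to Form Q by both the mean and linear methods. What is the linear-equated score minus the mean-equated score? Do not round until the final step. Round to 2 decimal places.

-0.97

Mean-equated: 70 + (76.1 − 73.7) = 72.40
Linear-equated: (10.1/8.0)(70 − 73.7) + 76.1 = 71.429
Difference = 71.429 − 72.40 = -0.97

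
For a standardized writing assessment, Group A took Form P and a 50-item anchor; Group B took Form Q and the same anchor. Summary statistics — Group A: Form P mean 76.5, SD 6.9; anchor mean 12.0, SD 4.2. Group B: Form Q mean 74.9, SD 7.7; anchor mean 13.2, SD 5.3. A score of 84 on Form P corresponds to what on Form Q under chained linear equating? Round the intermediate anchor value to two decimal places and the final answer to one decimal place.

Form P → anchor (Group A): v = (4.2/6.9)(84 − 76.5) + 12.0 = 16.57
anchor → Form Q (Group B): y = (7.7/5.3)(16.57 − 13.2) + 74.9 = 79.8

79.8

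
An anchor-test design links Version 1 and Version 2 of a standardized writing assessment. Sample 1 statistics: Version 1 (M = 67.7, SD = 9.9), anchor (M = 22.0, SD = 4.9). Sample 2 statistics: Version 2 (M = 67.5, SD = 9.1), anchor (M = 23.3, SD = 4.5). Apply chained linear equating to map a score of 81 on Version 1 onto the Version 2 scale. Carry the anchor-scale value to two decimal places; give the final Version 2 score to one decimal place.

Version 1 → anchor (Sample 1): v = (4.9/9.9)(81 − 67.7) + 22.0 = 28.58
anchor → Version 2 (Sample 2): y = (9.1/4.5)(28.58 − 23.3) + 67.5 = 78.2

78.2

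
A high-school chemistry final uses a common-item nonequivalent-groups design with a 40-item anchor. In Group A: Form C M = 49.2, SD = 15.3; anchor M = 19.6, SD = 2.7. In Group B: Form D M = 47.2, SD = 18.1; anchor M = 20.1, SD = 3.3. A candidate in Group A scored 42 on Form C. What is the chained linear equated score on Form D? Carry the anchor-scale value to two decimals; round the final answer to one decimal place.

Form C → anchor (Group A): v = (2.7/15.3)(42 − 49.2) + 19.6 = 18.33
anchor → Form D (Group B): y = (18.1/3.3)(18.33 − 20.1) + 47.2 = 37.5

37.5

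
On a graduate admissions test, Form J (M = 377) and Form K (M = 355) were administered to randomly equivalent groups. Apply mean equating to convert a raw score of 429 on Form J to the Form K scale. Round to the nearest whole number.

Mean equating: y = x + (M_Y − M_X) = 429 + (355 − 377) = 407

407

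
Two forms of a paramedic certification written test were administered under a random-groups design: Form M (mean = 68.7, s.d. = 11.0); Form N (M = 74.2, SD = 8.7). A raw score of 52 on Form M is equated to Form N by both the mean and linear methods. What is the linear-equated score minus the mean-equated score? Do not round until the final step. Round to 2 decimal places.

3.49

Mean-equated: 52 + (74.2 − 68.7) = 57.50
Linear-equated: (8.7/11.0)(52 − 68.7) + 74.2 = 60.992
Difference = 60.992 − 57.50 = 3.49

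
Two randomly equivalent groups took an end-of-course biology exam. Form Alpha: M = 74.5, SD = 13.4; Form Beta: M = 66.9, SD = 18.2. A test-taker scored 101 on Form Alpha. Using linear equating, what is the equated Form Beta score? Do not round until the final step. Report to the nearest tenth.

102.9

Linear equating: y = (SD_Y/SD_X)(x − M_X) + M_Y
y = (18.2/13.4)(101 − 74.5) + 66.9
y = 1.358209 × 26.5 + 66.9 = 35.9925 + 66.9 = 102.9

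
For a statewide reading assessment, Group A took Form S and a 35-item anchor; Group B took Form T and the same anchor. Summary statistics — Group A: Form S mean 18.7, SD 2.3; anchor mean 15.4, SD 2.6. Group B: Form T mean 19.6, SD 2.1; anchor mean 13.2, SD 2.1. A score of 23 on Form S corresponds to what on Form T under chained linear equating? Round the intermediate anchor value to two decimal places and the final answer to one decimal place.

Form S → anchor (Group A): v = (2.6/2.3)(23 − 18.7) + 15.4 = 20.26
anchor → Form T (Group B): y = (2.1/2.1)(20.26 − 13.2) + 19.6 = 26.7

26.7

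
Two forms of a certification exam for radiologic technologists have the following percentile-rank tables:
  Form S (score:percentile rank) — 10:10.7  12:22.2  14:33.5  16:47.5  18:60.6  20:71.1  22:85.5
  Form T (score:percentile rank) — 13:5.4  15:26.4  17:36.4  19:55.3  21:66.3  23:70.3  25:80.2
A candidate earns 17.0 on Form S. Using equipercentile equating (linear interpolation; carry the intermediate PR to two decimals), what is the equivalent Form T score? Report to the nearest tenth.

18.9

PR of 17.0 on Form S: 47.5 + (17.0 − 16)/(18 − 16) × (60.6 − 47.5) = 54.05
On Form T, PR 54.05 falls between score 17 (PR 36.4) and 19 (PR 55.3).
Interpolate: 17 + (54.05 − 36.4)/(55.3 − 36.4) × (19 − 17) = 18.9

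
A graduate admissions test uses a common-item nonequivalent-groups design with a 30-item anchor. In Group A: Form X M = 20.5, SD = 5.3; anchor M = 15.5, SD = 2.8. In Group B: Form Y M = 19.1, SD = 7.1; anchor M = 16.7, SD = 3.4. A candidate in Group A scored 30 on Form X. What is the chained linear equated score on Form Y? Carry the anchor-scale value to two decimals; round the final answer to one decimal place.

Form X → anchor (Group A): v = (2.8/5.3)(30 − 20.5) + 15.5 = 20.52
anchor → Form Y (Group B): y = (7.1/3.4)(20.52 − 16.7) + 19.1 = 27.1

27.1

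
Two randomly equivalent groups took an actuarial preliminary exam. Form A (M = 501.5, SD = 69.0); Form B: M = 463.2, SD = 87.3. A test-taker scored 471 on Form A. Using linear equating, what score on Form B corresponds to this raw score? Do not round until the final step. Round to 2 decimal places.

Linear equating: y = (SD_Y/SD_X)(x − M_X) + M_Y
y = (87.3/69.0)(471 − 501.5) + 463.2
y = 1.265217 × -30.5 + 463.2 = -38.5891 + 463.2 = 424.61

424.61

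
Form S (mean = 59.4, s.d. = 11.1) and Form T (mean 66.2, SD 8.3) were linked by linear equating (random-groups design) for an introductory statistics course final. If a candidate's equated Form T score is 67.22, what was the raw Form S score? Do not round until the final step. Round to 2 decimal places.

Invert y = (SD_Y/SD_X)(x − M_X) + M_Y:
x = (SD_X/SD_Y)(y − M_Y) + M_X = (11.1/8.3)(67.22 − 66.2) + 59.4
x = 1.337349 × 1.020 + 59.4 = 60.76

60.76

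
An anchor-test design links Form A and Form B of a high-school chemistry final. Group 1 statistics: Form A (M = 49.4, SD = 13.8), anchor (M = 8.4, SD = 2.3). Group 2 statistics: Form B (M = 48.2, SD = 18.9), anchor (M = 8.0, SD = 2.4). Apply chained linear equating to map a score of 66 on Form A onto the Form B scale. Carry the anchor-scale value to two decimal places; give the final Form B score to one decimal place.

73.2

Form A → anchor (Group 1): v = (2.3/13.8)(66 − 49.4) + 8.4 = 11.17
anchor → Form B (Group 2): y = (18.9/2.4)(11.17 − 8.0) + 48.2 = 73.2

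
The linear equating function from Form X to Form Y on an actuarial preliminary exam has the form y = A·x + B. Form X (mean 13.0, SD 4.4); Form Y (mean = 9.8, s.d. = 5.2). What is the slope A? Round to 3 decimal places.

1.182

A = SD_Y / SD_X = 5.2 / 4.4 = 1.182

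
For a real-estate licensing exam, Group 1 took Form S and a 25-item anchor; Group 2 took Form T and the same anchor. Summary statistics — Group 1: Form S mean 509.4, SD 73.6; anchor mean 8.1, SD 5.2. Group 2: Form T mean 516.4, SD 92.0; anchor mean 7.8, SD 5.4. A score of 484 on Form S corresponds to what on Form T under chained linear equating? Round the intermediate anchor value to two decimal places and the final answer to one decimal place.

491.0

Form S → anchor (Group 1): v = (5.2/73.6)(484 − 509.4) + 8.1 = 6.31
anchor → Form T (Group 2): y = (92.0/5.4)(6.31 − 7.8) + 516.4 = 491.0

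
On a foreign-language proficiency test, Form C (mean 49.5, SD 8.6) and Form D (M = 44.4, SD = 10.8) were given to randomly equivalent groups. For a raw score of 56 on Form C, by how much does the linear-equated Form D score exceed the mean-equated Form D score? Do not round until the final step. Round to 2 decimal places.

1.66

Mean-equated: 56 + (44.4 − 49.5) = 50.90
Linear-equated: (10.8/8.6)(56 − 49.5) + 44.4 = 52.563
Difference = 52.563 − 50.90 = 1.66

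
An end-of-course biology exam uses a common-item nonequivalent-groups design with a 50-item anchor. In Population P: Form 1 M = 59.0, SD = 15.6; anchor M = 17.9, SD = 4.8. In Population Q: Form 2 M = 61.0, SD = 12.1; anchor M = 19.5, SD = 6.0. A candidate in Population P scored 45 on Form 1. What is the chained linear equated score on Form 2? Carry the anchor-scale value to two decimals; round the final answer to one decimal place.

49.1

Form 1 → anchor (Population P): v = (4.8/15.6)(45 − 59.0) + 17.9 = 13.59
anchor → Form 2 (Population Q): y = (12.1/6.0)(13.59 − 19.5) + 61.0 = 49.1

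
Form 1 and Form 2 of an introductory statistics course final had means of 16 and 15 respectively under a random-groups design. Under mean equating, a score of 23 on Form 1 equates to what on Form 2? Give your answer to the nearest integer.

22

Mean equating: y = x + (M_Y − M_X) = 23 + (15 − 16) = 22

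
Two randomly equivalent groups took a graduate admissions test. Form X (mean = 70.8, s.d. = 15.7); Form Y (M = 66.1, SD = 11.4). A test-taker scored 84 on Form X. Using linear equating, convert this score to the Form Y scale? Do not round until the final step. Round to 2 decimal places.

Linear equating: y = (SD_Y/SD_X)(x − M_X) + M_Y
y = (11.4/15.7)(84 − 70.8) + 66.1
y = 0.726115 × 13.2 + 66.1 = 9.5847 + 66.1 = 75.68

75.68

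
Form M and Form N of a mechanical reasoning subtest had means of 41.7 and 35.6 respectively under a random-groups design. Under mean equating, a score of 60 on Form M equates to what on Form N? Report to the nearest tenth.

53.9

Mean equating: y = x + (M_Y − M_X) = 60 + (35.6 − 41.7) = 53.9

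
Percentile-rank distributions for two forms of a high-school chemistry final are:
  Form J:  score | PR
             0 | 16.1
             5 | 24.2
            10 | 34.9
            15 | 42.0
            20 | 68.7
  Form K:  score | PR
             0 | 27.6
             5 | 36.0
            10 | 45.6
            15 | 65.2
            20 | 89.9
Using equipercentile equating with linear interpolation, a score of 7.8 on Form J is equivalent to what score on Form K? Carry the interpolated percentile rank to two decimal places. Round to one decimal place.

1.5

PR of 7.8 on Form J: 24.2 + (7.8 − 5)/(10 − 5) × (34.9 − 24.2) = 30.19
On Form K, PR 30.19 falls between score 0 (PR 27.6) and 5 (PR 36.0).
Interpolate: 0 + (30.19 − 27.6)/(36.0 − 27.6) × (5 − 0) = 1.5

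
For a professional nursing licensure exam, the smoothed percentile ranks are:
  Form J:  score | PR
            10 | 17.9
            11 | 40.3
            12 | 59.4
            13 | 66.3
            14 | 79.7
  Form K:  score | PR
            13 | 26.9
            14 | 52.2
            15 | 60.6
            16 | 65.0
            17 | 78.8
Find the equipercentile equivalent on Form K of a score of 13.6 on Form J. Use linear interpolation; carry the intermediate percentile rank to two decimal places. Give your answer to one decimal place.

16.7

PR of 13.6 on Form J: 66.3 + (13.6 − 13)/(14 − 13) × (79.7 − 66.3) = 74.34
On Form K, PR 74.34 falls between score 16 (PR 65.0) and 17 (PR 78.8).
Interpolate: 16 + (74.34 − 65.0)/(78.8 − 65.0) × (17 − 16) = 16.7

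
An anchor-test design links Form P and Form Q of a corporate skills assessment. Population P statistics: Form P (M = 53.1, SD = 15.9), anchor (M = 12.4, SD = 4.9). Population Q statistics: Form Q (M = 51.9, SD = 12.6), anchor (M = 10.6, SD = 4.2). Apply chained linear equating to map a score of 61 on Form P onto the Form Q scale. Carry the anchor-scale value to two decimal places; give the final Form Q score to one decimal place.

Form P → anchor (Population P): v = (4.9/15.9)(61 − 53.1) + 12.4 = 14.83
anchor → Form Q (Population Q): y = (12.6/4.2)(14.83 − 10.6) + 51.9 = 64.6

64.6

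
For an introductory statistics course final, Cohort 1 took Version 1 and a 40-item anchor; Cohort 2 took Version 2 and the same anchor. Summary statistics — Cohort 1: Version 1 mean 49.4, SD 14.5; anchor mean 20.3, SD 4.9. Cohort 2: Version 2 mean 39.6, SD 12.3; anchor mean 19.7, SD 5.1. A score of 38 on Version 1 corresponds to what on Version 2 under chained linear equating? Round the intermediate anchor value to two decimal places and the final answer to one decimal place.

Version 1 → anchor (Cohort 1): v = (4.9/14.5)(38 − 49.4) + 20.3 = 16.45
anchor → Version 2 (Cohort 2): y = (12.3/5.1)(16.45 − 19.7) + 39.6 = 31.8

31.8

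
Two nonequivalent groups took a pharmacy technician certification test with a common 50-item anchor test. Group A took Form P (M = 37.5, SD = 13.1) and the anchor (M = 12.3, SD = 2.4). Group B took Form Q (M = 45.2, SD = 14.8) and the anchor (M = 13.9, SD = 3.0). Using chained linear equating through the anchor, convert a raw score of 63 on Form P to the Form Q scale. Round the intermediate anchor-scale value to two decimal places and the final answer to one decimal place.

60.3

Form P → anchor (Group A): v = (2.4/13.1)(63 − 37.5) + 12.3 = 16.97
anchor → Form Q (Group B): y = (14.8/3.0)(16.97 − 13.9) + 45.2 = 60.3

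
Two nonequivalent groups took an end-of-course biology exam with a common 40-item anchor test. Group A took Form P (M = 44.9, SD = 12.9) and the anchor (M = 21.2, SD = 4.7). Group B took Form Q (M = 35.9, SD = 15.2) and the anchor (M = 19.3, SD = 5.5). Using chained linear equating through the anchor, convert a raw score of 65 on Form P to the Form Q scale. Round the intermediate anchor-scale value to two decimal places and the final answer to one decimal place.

61.4

Form P → anchor (Group A): v = (4.7/12.9)(65 − 44.9) + 21.2 = 28.52
anchor → Form Q (Group B): y = (15.2/5.5)(28.52 − 19.3) + 35.9 = 61.4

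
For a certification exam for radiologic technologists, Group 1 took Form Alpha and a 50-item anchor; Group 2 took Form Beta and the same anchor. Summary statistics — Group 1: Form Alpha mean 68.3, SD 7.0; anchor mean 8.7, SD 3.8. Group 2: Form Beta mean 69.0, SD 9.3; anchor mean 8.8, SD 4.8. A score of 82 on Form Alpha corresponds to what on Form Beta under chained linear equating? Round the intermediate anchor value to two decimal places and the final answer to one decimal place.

83.2

Form Alpha → anchor (Group 1): v = (3.8/7.0)(82 − 68.3) + 8.7 = 16.14
anchor → Form Beta (Group 2): y = (9.3/4.8)(16.14 − 8.8) + 69.0 = 83.2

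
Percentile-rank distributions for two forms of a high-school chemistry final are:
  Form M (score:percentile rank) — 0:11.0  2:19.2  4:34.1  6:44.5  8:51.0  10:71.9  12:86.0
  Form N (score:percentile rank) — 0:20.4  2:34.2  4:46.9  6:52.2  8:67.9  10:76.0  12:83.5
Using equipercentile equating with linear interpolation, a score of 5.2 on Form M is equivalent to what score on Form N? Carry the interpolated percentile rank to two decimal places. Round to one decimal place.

3.0

PR of 5.2 on Form M: 34.1 + (5.2 − 4)/(6 − 4) × (44.5 − 34.1) = 40.34
On Form N, PR 40.34 falls between score 2 (PR 34.2) and 4 (PR 46.9).
Interpolate: 2 + (40.34 − 34.2)/(46.9 − 34.2) × (4 − 2) = 3.0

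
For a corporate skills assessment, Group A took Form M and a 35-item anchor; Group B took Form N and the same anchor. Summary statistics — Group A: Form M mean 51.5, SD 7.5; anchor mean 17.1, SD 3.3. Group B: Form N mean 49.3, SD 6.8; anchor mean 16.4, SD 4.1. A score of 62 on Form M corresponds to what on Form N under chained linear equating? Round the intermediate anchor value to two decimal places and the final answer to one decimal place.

Form M → anchor (Group A): v = (3.3/7.5)(62 − 51.5) + 17.1 = 21.72
anchor → Form N (Group B): y = (6.8/4.1)(21.72 − 16.4) + 49.3 = 58.1

58.1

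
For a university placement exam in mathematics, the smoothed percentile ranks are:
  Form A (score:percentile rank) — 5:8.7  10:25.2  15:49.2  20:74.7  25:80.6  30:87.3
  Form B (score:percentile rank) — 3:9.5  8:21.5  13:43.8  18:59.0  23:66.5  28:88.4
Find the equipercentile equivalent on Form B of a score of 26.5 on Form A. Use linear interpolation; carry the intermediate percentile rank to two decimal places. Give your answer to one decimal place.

26.7

PR of 26.5 on Form A: 80.6 + (26.5 − 25)/(30 − 25) × (87.3 − 80.6) = 82.61
On Form B, PR 82.61 falls between score 23 (PR 66.5) and 28 (PR 88.4).
Interpolate: 23 + (82.61 − 66.5)/(88.4 − 66.5) × (28 − 23) = 26.7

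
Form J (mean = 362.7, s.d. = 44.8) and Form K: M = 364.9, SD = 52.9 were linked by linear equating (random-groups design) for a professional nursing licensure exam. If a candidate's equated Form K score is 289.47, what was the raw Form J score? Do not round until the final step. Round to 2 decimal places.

298.82

Invert y = (SD_Y/SD_X)(x − M_X) + M_Y:
x = (SD_X/SD_Y)(y − M_Y) + M_X = (44.8/52.9)(289.47 − 364.9) + 362.7
x = 0.846881 × -75.430 + 362.7 = 298.82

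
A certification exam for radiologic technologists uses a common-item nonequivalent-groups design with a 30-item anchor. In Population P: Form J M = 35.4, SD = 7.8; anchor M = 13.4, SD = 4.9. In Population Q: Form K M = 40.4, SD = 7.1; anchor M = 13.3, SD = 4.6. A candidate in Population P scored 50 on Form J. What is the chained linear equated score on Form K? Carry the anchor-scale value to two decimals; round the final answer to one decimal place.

54.7

Form J → anchor (Population P): v = (4.9/7.8)(50 − 35.4) + 13.4 = 22.57
anchor → Form K (Population Q): y = (7.1/4.6)(22.57 − 13.3) + 40.4 = 54.7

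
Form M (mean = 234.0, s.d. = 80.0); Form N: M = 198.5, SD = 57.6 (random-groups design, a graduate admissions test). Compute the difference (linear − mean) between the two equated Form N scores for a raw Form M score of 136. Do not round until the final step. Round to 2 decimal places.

Mean-equated: 136 + (198.5 − 234.0) = 100.50
Linear-equated: (57.6/80.0)(136 − 234.0) + 198.5 = 127.940
Difference = 127.940 − 100.50 = 27.44

27.44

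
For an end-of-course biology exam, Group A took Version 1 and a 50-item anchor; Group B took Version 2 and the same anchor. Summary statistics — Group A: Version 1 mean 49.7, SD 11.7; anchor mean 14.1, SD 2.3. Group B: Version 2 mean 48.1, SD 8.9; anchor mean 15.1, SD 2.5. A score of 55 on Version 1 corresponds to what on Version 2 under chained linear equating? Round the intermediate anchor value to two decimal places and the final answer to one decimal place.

Version 1 → anchor (Group A): v = (2.3/11.7)(55 − 49.7) + 14.1 = 15.14
anchor → Version 2 (Group B): y = (8.9/2.5)(15.14 − 15.1) + 48.1 = 48.2

48.2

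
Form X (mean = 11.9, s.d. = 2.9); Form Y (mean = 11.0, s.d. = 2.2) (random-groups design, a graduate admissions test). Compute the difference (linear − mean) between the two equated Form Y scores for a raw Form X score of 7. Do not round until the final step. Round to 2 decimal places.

1.18

Mean-equated: 7 + (11.0 − 11.9) = 6.10
Linear-equated: (2.2/2.9)(7 − 11.9) + 11.0 = 7.283
Difference = 7.283 − 6.10 = 1.18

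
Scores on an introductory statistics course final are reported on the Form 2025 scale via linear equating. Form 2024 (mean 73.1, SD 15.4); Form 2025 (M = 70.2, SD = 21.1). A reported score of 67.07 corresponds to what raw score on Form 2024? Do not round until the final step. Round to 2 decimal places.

Invert y = (SD_Y/SD_X)(x − M_X) + M_Y:
x = (SD_X/SD_Y)(y − M_Y) + M_X = (15.4/21.1)(67.07 − 70.2) + 73.1
x = 0.729858 × -3.130 + 73.1 = 70.82

70.82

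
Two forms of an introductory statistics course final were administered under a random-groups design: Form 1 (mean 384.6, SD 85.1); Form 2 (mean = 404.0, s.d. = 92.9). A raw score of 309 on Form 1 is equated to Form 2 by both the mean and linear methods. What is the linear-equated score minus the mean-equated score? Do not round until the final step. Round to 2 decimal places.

-6.93

Mean-equated: 309 + (404.0 − 384.6) = 328.40
Linear-equated: (92.9/85.1)(309 − 384.6) + 404.0 = 321.471
Difference = 321.471 − 328.40 = -6.93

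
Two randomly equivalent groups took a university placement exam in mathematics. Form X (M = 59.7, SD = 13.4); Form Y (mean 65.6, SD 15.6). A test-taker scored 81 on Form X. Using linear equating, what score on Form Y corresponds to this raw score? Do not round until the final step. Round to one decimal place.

Linear equating: y = (SD_Y/SD_X)(x − M_X) + M_Y
y = (15.6/13.4)(81 − 59.7) + 65.6
y = 1.164179 × 21.3 + 65.6 = 24.7970 + 65.6 = 90.4

90.4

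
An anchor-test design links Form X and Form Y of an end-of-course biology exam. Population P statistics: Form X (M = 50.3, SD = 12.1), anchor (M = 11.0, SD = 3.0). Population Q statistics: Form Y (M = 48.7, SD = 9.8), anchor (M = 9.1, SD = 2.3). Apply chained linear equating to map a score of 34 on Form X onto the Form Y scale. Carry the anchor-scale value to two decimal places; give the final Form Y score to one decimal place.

Form X → anchor (Population P): v = (3.0/12.1)(34 − 50.3) + 11.0 = 6.96
anchor → Form Y (Population Q): y = (9.8/2.3)(6.96 − 9.1) + 48.7 = 39.6

39.6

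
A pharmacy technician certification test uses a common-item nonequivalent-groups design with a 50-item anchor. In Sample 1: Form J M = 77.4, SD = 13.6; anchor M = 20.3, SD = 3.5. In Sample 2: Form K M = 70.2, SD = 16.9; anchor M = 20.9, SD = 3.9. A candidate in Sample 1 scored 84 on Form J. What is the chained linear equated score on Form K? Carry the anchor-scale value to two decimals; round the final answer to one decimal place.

75.0

Form J → anchor (Sample 1): v = (3.5/13.6)(84 − 77.4) + 20.3 = 22.00
anchor → Form K (Sample 2): y = (16.9/3.9)(22.00 − 20.9) + 70.2 = 75.0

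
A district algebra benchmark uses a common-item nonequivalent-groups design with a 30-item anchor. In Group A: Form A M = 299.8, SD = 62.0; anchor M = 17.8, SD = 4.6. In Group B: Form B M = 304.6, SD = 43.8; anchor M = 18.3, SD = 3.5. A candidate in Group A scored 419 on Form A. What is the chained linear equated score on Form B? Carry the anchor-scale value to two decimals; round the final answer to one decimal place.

409.0

Form A → anchor (Group A): v = (4.6/62.0)(419 − 299.8) + 17.8 = 26.64
anchor → Form B (Group B): y = (43.8/3.5)(26.64 − 18.3) + 304.6 = 409.0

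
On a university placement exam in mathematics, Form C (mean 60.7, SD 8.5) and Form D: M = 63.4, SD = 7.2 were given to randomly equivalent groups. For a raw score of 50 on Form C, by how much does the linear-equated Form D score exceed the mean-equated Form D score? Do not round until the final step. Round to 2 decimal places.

Mean-equated: 50 + (63.4 − 60.7) = 52.70
Linear-equated: (7.2/8.5)(50 − 60.7) + 63.4 = 54.336
Difference = 54.336 − 52.70 = 1.64

1.64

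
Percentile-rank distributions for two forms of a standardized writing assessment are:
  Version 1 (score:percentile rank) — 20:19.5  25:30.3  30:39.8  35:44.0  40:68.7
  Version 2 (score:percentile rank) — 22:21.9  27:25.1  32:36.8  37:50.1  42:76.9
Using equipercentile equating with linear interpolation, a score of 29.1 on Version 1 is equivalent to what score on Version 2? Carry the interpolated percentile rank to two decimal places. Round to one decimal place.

PR of 29.1 on Version 1: 30.3 + (29.1 − 25)/(30 − 25) × (39.8 − 30.3) = 38.09
On Version 2, PR 38.09 falls between score 32 (PR 36.8) and 37 (PR 50.1).
Interpolate: 32 + (38.09 − 36.8)/(50.1 − 36.8) × (37 − 32) = 32.5

32.5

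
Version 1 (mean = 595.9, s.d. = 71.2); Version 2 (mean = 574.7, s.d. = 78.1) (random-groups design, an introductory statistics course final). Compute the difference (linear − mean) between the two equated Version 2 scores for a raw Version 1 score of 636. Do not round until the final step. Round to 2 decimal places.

Mean-equated: 636 + (574.7 − 595.9) = 614.80
Linear-equated: (78.1/71.2)(636 − 595.9) + 574.7 = 618.686
Difference = 618.686 − 614.80 = 3.89

3.89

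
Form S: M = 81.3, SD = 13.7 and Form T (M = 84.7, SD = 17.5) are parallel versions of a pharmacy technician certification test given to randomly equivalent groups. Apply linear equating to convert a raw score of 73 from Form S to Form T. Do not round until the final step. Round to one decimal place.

74.1

Linear equating: y = (SD_Y/SD_X)(x − M_X) + M_Y
y = (17.5/13.7)(73 − 81.3) + 84.7
y = 1.277372 × -8.3 + 84.7 = -10.6022 + 84.7 = 74.1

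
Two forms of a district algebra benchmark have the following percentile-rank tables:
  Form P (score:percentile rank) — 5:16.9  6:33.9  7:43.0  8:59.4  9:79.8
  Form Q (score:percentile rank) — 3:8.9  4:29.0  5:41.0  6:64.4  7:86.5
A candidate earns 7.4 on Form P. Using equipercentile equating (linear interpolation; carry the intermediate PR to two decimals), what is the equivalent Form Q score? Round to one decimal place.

5.4

PR of 7.4 on Form P: 43.0 + (7.4 − 7)/(8 − 7) × (59.4 − 43.0) = 49.56
On Form Q, PR 49.56 falls between score 5 (PR 41.0) and 6 (PR 64.4).
Interpolate: 5 + (49.56 − 41.0)/(64.4 − 41.0) × (6 − 5) = 5.4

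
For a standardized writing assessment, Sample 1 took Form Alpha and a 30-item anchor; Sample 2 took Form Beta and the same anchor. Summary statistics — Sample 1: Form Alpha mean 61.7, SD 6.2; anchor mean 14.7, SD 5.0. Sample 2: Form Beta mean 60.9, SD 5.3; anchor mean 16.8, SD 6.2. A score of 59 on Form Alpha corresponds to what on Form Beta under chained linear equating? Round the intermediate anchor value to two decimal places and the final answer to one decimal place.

57.2

Form Alpha → anchor (Sample 1): v = (5.0/6.2)(59 − 61.7) + 14.7 = 12.52
anchor → Form Beta (Sample 2): y = (5.3/6.2)(12.52 − 16.8) + 60.9 = 57.2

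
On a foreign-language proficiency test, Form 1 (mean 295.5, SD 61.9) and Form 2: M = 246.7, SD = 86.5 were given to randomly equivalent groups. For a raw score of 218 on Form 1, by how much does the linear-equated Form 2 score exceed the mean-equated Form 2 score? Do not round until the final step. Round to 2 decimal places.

Mean-equated: 218 + (246.7 − 295.5) = 169.20
Linear-equated: (86.5/61.9)(218 − 295.5) + 246.7 = 138.400
Difference = 138.400 − 169.20 = -30.80

-30.80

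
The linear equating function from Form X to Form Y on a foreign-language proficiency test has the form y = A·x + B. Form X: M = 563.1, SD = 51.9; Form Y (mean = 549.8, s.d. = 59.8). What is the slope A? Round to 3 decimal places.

A = SD_Y / SD_X = 59.8 / 51.9 = 1.152

1.152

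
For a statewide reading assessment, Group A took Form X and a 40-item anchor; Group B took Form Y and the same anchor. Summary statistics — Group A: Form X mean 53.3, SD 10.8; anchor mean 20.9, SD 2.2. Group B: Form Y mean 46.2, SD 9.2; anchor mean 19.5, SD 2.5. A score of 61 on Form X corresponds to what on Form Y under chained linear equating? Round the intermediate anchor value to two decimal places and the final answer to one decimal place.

57.1

Form X → anchor (Group A): v = (2.2/10.8)(61 − 53.3) + 20.9 = 22.47
anchor → Form Y (Group B): y = (9.2/2.5)(22.47 − 19.5) + 46.2 = 57.1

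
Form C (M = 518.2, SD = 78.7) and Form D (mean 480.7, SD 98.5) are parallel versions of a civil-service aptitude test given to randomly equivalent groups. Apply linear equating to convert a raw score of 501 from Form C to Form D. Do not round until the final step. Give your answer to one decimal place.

Linear equating: y = (SD_Y/SD_X)(x − M_X) + M_Y
y = (98.5/78.7)(501 − 518.2) + 480.7
y = 1.251588 × -17.2 + 480.7 = -21.5273 + 480.7 = 459.2

459.2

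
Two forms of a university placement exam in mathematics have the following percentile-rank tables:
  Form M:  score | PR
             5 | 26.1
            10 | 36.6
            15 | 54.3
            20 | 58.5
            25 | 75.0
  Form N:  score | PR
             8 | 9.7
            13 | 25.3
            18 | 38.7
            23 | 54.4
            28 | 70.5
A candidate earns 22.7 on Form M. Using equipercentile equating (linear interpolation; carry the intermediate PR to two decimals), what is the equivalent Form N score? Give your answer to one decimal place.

27.0

PR of 22.7 on Form M: 58.5 + (22.7 − 20)/(25 − 20) × (75.0 − 58.5) = 67.41
On Form N, PR 67.41 falls between score 23 (PR 54.4) and 28 (PR 70.5).
Interpolate: 23 + (67.41 − 54.4)/(70.5 − 54.4) × (28 − 23) = 27.0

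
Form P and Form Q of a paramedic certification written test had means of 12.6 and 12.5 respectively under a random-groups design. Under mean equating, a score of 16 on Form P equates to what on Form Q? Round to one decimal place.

Mean equating: y = x + (M_Y − M_X) = 16 + (12.5 − 12.6) = 15.9

15.9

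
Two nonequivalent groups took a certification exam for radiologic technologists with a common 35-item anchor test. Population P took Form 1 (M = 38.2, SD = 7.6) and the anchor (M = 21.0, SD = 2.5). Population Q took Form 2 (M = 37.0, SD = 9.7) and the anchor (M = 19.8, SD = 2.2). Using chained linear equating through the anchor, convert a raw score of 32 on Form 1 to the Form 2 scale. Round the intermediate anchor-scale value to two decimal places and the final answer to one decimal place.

Form 1 → anchor (Population P): v = (2.5/7.6)(32 − 38.2) + 21.0 = 18.96
anchor → Form 2 (Population Q): y = (9.7/2.2)(18.96 − 19.8) + 37.0 = 33.3

33.3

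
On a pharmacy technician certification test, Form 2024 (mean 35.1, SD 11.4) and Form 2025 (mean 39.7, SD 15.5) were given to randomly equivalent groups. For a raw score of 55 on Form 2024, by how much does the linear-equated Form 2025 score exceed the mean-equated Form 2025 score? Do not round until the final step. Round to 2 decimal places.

Mean-equated: 55 + (39.7 − 35.1) = 59.60
Linear-equated: (15.5/11.4)(55 − 35.1) + 39.7 = 66.757
Difference = 66.757 − 59.60 = 7.16

7.16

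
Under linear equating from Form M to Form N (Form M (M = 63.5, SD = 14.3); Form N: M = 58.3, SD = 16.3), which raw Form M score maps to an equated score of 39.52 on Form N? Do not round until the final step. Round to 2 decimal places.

Invert y = (SD_Y/SD_X)(x − M_X) + M_Y:
x = (SD_X/SD_Y)(y − M_Y) + M_X = (14.3/16.3)(39.52 − 58.3) + 63.5
x = 0.877301 × -18.780 + 63.5 = 47.02

47.02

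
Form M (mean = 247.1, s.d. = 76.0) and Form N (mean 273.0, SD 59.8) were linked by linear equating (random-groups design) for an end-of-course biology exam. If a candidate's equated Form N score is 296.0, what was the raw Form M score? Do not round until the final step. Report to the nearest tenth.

Invert y = (SD_Y/SD_X)(x − M_X) + M_Y:
x = (SD_X/SD_Y)(y − M_Y) + M_X = (76.0/59.8)(296.0 − 273.0) + 247.1
x = 1.270903 × 23.000 + 247.1 = 276.3

276.3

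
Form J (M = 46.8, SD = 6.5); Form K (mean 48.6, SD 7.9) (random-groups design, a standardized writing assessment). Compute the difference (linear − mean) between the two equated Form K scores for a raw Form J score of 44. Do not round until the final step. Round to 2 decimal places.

Mean-equated: 44 + (48.6 − 46.8) = 45.80
Linear-equated: (7.9/6.5)(44 − 46.8) + 48.6 = 45.197
Difference = 45.197 − 45.80 = -0.60

-0.60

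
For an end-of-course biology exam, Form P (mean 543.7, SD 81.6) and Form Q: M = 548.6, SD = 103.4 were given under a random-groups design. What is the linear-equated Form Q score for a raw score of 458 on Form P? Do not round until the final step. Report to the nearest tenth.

Linear equating: y = (SD_Y/SD_X)(x − M_X) + M_Y
y = (103.4/81.6)(458 − 543.7) + 548.6
y = 1.267157 × -85.7 + 548.6 = -108.5953 + 548.6 = 440.0

440.0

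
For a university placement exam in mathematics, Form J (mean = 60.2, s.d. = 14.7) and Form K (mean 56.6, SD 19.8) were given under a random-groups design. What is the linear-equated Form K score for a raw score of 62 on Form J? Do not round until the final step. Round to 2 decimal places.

59.02

Linear equating: y = (SD_Y/SD_X)(x − M_X) + M_Y
y = (19.8/14.7)(62 − 60.2) + 56.6
y = 1.346939 × 1.8 + 56.6 = 2.4245 + 56.6 = 59.02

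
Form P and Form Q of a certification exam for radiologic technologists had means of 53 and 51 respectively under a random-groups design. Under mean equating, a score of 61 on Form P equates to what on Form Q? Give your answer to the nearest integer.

Mean equating: y = x + (M_Y − M_X) = 61 + (51 − 53) = 59

59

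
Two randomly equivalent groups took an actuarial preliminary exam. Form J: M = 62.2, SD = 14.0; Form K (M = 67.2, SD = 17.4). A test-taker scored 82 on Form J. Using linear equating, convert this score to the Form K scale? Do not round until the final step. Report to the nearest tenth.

Linear equating: y = (SD_Y/SD_X)(x − M_X) + M_Y
y = (17.4/14.0)(82 − 62.2) + 67.2
y = 1.242857 × 19.8 + 67.2 = 24.6086 + 67.2 = 91.8

91.8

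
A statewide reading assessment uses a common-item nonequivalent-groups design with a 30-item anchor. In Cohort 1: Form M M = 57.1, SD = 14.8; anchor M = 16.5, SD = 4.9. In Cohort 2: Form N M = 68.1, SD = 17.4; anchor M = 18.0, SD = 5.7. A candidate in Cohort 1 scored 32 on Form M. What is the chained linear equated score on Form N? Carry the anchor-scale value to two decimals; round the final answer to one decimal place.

38.2

Form M → anchor (Cohort 1): v = (4.9/14.8)(32 − 57.1) + 16.5 = 8.19
anchor → Form N (Cohort 2): y = (17.4/5.7)(8.19 − 18.0) + 68.1 = 38.2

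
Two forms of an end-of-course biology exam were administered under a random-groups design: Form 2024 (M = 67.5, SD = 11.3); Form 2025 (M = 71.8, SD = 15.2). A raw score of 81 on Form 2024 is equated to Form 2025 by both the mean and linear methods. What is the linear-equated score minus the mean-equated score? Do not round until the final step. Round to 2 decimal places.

Mean-equated: 81 + (71.8 − 67.5) = 85.30
Linear-equated: (15.2/11.3)(81 − 67.5) + 71.8 = 89.959
Difference = 89.959 − 85.30 = 4.66

4.66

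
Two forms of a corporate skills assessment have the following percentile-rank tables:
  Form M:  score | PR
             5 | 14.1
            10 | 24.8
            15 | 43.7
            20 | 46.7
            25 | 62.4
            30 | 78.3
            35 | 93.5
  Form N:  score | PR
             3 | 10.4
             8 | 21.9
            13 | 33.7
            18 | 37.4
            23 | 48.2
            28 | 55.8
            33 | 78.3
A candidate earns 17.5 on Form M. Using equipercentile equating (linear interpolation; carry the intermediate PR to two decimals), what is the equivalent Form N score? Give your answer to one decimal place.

21.6

PR of 17.5 on Form M: 43.7 + (17.5 − 15)/(20 − 15) × (46.7 − 43.7) = 45.20
On Form N, PR 45.20 falls between score 18 (PR 37.4) and 23 (PR 48.2).
Interpolate: 18 + (45.20 − 37.4)/(48.2 − 37.4) × (23 − 18) = 21.6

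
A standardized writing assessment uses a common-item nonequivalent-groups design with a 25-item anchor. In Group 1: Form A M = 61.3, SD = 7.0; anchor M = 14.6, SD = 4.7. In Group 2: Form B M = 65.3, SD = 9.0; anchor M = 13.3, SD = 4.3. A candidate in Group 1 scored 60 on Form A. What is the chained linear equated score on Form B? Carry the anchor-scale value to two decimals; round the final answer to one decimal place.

Form A → anchor (Group 1): v = (4.7/7.0)(60 − 61.3) + 14.6 = 13.73
anchor → Form B (Group 2): y = (9.0/4.3)(13.73 − 13.3) + 65.3 = 66.2

66.2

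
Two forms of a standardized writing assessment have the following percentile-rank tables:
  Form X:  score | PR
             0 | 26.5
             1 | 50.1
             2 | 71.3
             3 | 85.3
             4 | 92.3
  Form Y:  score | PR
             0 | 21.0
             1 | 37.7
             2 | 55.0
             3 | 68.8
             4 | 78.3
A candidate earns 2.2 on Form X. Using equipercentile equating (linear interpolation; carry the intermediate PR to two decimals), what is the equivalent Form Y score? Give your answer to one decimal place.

3.6

PR of 2.2 on Form X: 71.3 + (2.2 − 2)/(3 − 2) × (85.3 − 71.3) = 74.10
On Form Y, PR 74.10 falls between score 3 (PR 68.8) and 4 (PR 78.3).
Interpolate: 3 + (74.10 − 68.8)/(78.3 − 68.8) × (4 − 3) = 3.6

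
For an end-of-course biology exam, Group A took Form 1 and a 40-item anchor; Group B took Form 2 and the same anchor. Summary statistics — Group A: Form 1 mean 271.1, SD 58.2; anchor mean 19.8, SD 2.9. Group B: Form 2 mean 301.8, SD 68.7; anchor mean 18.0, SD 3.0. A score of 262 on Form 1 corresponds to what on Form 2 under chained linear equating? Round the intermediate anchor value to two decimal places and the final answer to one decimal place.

332.7

Form 1 → anchor (Group A): v = (2.9/58.2)(262 − 271.1) + 19.8 = 19.35
anchor → Form 2 (Group B): y = (68.7/3.0)(19.35 − 18.0) + 301.8 = 332.7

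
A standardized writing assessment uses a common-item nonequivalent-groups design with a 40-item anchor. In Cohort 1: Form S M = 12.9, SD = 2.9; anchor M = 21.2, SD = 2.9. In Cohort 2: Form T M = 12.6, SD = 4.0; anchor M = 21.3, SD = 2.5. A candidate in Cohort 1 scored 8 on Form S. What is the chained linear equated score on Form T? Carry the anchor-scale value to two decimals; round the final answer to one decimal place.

Form S → anchor (Cohort 1): v = (2.9/2.9)(8 − 12.9) + 21.2 = 16.30
anchor → Form T (Cohort 2): y = (4.0/2.5)(16.30 − 21.3) + 12.6 = 4.6

4.6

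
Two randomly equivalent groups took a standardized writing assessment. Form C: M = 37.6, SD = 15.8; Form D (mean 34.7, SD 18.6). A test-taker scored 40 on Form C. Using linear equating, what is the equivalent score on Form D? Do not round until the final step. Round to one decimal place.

37.5

Linear equating: y = (SD_Y/SD_X)(x − M_X) + M_Y
y = (18.6/15.8)(40 − 37.6) + 34.7
y = 1.177215 × 2.4 + 34.7 = 2.8253 + 34.7 = 37.5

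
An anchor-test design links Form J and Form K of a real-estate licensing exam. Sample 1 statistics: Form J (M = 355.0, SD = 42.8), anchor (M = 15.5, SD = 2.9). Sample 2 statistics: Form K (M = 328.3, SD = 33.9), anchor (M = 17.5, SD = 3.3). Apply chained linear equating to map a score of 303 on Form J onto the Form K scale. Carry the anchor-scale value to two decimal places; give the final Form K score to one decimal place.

271.6

Form J → anchor (Sample 1): v = (2.9/42.8)(303 − 355.0) + 15.5 = 11.98
anchor → Form K (Sample 2): y = (33.9/3.3)(11.98 − 17.5) + 328.3 = 271.6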